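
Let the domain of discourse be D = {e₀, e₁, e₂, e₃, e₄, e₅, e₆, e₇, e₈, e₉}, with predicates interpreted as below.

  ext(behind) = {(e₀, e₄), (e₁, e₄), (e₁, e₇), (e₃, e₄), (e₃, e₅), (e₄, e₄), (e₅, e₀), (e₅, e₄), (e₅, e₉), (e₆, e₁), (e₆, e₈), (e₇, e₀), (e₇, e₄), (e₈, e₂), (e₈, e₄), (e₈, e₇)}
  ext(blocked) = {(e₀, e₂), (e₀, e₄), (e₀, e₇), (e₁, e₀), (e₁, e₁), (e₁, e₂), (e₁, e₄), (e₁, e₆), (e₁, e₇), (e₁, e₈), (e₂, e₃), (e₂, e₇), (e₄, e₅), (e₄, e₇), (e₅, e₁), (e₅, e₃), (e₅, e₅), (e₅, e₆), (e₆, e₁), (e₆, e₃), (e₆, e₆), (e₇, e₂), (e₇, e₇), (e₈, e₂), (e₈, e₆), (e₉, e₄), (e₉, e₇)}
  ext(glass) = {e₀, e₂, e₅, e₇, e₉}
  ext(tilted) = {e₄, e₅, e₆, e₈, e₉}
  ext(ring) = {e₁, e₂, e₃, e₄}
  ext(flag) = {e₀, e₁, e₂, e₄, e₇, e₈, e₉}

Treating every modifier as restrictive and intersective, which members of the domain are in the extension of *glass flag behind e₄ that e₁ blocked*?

{e₀, e₇}

⟦behind e₄⟧ = {x : ⟨x, e₄⟩ ∈ ⟦behind⟧} = {e₀, e₁, e₃, e₄, e₅, e₇, e₈}
⟦that e₁ blocked⟧ = {x : ⟨e₁, x⟩ ∈ ⟦blocked⟧} = {e₀, e₁, e₂, e₄, e₆, e₇, e₈}
⟦flag⟧ = {e₀, e₁, e₂, e₄, e₇, e₈, e₉}
… ∩ ⟦behind e₄⟧ = {e₀, e₁, e₂, e₄, e₇, e₈, e₉} ∩ {e₀, e₁, e₃, e₄, e₅, e₇, e₈} = {e₀, e₁, e₄, e₇, e₈}
… ∩ ⟦that e₁ blocked⟧ = {e₀, e₁, e₄, e₇, e₈} ∩ {e₀, e₁, e₂, e₄, e₆, e₇, e₈} = {e₀, e₁, e₄, e₇, e₈}
… ∩ ⟦glass⟧ = {e₀, e₁, e₄, e₇, e₈} ∩ {e₀, e₂, e₅, e₇, e₉} = {e₀, e₇}
So ⟦glass flag behind e₄ that e₁ blocked⟧ = {e₀, e₇}.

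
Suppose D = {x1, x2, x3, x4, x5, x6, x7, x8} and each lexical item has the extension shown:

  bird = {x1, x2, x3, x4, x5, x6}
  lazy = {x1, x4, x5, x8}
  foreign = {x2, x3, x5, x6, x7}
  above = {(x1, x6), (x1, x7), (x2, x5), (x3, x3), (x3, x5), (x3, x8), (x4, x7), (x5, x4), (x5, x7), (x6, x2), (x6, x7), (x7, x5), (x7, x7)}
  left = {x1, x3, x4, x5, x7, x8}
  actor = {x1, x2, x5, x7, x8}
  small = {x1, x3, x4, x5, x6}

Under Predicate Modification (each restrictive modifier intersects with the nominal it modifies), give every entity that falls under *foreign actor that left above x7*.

{x5, x7}

⟦that left⟧ = ⟦left⟧ = {x1, x3, x4, x5, x7, x8}
⟦above x7⟧ = {x : ⟨x, x7⟩ ∈ ⟦above⟧} = {x1, x4, x5, x6, x7}
⟦actor⟧ = {x1, x2, x5, x7, x8}
… ∩ ⟦that left⟧ = {x1, x2, x5, x7, x8} ∩ {x1, x3, x4, x5, x7, x8} = {x1, x5, x7, x8}
… ∩ ⟦above x7⟧ = {x1, x5, x7, x8} ∩ {x1, x4, x5, x6, x7} = {x1, x5, x7}
… ∩ ⟦foreign⟧ = {x1, x5, x7} ∩ {x2, x3, x5, x6, x7} = {x5, x7}
So ⟦foreign actor that left above x7⟧ = {x5, x7}.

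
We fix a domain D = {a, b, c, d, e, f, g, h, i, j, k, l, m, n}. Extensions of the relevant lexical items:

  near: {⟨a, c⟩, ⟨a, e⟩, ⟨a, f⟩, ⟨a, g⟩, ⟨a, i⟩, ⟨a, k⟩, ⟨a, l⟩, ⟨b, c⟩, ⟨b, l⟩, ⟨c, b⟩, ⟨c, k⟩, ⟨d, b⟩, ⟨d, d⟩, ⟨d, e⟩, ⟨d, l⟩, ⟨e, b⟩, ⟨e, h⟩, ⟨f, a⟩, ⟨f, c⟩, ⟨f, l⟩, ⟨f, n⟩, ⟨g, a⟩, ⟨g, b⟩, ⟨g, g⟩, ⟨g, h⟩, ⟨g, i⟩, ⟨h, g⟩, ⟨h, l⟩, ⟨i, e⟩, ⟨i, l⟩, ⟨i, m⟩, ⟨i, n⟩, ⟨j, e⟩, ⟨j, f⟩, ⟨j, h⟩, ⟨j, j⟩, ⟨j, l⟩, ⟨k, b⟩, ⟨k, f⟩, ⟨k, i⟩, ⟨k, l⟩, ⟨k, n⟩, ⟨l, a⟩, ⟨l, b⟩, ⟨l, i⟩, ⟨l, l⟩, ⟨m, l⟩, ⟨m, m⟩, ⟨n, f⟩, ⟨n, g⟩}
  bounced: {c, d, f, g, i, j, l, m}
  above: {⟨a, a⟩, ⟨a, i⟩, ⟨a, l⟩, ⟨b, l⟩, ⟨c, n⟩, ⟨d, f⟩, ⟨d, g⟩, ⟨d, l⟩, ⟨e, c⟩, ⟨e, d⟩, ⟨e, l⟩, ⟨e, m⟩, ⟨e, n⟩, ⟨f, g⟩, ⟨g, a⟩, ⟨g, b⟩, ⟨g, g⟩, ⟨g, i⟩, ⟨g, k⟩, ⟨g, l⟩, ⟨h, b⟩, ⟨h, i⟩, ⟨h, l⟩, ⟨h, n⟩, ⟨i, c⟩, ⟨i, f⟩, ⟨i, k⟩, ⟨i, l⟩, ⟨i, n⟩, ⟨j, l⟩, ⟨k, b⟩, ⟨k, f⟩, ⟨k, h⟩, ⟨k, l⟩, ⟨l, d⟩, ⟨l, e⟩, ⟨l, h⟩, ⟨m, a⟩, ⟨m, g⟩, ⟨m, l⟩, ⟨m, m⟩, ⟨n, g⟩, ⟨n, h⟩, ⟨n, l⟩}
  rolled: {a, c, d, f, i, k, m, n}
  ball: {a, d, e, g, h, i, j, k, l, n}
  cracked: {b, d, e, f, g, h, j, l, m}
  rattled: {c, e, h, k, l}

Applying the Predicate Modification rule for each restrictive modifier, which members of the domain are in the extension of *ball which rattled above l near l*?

{h, k}

⟦which rattled⟧ = ⟦rattled⟧ = {c, e, h, k, l}
⟦above l⟧ = {x : ⟨x, l⟩ ∈ ⟦above⟧} = {a, b, d, e, g, h, i, j, k, m, n}
⟦near l⟧ = {x : ⟨x, l⟩ ∈ ⟦near⟧} = {a, b, d, f, h, i, j, k, l, m}
⟦ball⟧ = {a, d, e, g, h, i, j, k, l, n}
… ∩ ⟦which rattled⟧ = {a, d, e, g, h, i, j, k, l, n} ∩ {c, e, h, k, l} = {e, h, k, l}
… ∩ ⟦above l⟧ = {e, h, k, l} ∩ {a, b, d, e, g, h, i, j, k, m, n} = {e, h, k}
… ∩ ⟦near l⟧ = {e, h, k} ∩ {a, b, d, f, h, i, j, k, l, m} = {h, k}
So ⟦ball which rattled above l near l⟧ = {h, k}.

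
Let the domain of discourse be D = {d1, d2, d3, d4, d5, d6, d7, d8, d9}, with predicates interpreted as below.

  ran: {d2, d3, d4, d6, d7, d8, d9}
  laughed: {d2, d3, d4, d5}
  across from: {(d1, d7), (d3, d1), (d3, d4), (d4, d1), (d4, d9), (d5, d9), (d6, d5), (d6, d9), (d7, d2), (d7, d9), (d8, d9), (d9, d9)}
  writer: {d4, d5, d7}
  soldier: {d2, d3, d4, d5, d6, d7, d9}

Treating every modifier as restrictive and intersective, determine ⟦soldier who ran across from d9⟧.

{d4, d6, d7, d9}

⟦who ran⟧ = ⟦ran⟧ = {d2, d3, d4, d6, d7, d8, d9}
⟦across from d9⟧ = {x : ⟨x, d9⟩ ∈ ⟦across from⟧} = {d4, d5, d6, d7, d8, d9}
⟦soldier⟧ = {d2, d3, d4, d5, d6, d7, d9}
… ∩ ⟦who ran⟧ = {d2, d3, d4, d5, d6, d7, d9} ∩ {d2, d3, d4, d6, d7, d8, d9} = {d2, d3, d4, d6, d7, d9}
… ∩ ⟦across from d9⟧ = {d2, d3, d4, d6, d7, d9} ∩ {d4, d5, d6, d7, d8, d9} = {d4, d6, d7, d9}
So ⟦soldier who ran across from d9⟧ = {d4, d6, d7, d9}.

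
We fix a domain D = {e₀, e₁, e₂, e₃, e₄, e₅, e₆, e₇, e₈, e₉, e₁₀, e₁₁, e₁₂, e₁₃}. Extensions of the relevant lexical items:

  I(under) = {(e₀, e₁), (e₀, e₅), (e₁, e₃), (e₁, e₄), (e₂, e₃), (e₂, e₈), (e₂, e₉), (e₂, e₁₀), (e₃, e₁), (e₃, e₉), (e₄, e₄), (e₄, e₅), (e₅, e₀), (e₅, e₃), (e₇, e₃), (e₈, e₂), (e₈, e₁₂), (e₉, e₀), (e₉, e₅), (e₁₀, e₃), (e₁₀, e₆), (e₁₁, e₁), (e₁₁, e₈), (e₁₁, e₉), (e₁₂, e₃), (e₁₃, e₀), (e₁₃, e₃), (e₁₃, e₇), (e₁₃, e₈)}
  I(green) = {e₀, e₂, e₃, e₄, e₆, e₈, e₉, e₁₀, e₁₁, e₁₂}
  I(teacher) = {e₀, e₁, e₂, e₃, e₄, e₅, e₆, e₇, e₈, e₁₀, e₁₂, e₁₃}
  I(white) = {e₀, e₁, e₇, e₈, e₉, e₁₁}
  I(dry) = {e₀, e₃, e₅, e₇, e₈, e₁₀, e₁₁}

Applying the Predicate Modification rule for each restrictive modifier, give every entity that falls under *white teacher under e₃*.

⟦under e₃⟧ = {x : ⟨x, e₃⟩ ∈ ⟦under⟧} = {e₁, e₂, e₅, e₇, e₁₀, e₁₂, e₁₃}
⟦teacher⟧ = {e₀, e₁, e₂, e₃, e₄, e₅, e₆, e₇, e₈, e₁₀, e₁₂, e₁₃}
… ∩ ⟦under e₃⟧ = {e₀, e₁, e₂, e₃, e₄, e₅, e₆, e₇, e₈, e₁₀, e₁₂, e₁₃} ∩ {e₁, e₂, e₅, e₇, e₁₀, e₁₂, e₁₃} = {e₁, e₂, e₅, e₇, e₁₀, e₁₂, e₁₃}
… ∩ ⟦white⟧ = {e₁, e₂, e₅, e₇, e₁₀, e₁₂, e₁₃} ∩ {e₀, e₁, e₇, e₈, e₉, e₁₁} = {e₁, e₇}
So ⟦white teacher under e₃⟧ = {e₁, e₇}.

{e₁, e₇}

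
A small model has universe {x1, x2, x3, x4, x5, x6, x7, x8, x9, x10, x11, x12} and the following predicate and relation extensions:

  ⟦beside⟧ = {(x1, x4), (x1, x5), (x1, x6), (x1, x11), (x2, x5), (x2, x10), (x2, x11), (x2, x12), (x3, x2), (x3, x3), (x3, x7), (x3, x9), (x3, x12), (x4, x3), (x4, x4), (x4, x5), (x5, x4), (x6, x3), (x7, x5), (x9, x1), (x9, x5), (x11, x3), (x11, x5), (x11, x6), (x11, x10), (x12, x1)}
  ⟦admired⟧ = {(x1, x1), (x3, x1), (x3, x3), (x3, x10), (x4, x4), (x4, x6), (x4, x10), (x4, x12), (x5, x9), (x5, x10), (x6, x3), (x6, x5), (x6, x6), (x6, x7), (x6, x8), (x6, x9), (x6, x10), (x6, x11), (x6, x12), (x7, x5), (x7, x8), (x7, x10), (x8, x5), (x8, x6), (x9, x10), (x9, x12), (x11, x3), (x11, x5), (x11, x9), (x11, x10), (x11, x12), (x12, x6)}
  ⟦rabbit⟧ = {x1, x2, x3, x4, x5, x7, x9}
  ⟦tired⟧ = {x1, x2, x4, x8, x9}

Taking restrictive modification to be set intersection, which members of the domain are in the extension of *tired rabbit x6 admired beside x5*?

{x9}

⟦x6 admired⟧ = {x : ⟨x6, x⟩ ∈ ⟦admired⟧} = {x3, x5, x6, x7, x8, x9, x10, x11, x12}
⟦beside x5⟧ = {x : ⟨x, x5⟩ ∈ ⟦beside⟧} = {x1, x2, x4, x7, x9, x11}
⟦rabbit⟧ = {x1, x2, x3, x4, x5, x7, x9}
… ∩ ⟦x6 admired⟧ = {x1, x2, x3, x4, x5, x7, x9} ∩ {x3, x5, x6, x7, x8, x9, x10, x11, x12} = {x3, x5, x7, x9}
… ∩ ⟦beside x5⟧ = {x3, x5, x7, x9} ∩ {x1, x2, x4, x7, x9, x11} = {x7, x9}
… ∩ ⟦tired⟧ = {x7, x9} ∩ {x1, x2, x4, x8, x9} = {x9}
So ⟦tired rabbit x6 admired beside x5⟧ = {x9}.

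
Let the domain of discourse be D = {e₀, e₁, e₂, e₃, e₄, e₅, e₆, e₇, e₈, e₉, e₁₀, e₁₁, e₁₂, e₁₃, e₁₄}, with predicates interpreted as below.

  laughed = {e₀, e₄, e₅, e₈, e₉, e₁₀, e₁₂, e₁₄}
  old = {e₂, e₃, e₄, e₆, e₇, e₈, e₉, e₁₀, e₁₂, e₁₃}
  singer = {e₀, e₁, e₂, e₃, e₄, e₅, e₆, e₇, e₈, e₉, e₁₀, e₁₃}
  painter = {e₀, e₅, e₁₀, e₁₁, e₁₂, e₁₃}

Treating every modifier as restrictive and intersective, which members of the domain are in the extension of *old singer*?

⟦singer⟧ = {e₀, e₁, e₂, e₃, e₄, e₅, e₆, e₇, e₈, e₉, e₁₀, e₁₃}
… ∩ ⟦old⟧ = {e₀, e₁, e₂, e₃, e₄, e₅, e₆, e₇, e₈, e₉, e₁₀, e₁₃} ∩ {e₂, e₃, e₄, e₆, e₇, e₈, e₉, e₁₀, e₁₂, e₁₃} = {e₂, e₃, e₄, e₆, e₇, e₈, e₉, e₁₀, e₁₃}
So ⟦old singer⟧ = {e₂, e₃, e₄, e₆, e₇, e₈, e₉, e₁₀, e₁₃}.

{e₂, e₃, e₄, e₆, e₇, e₈, e₉, e₁₀, e₁₃}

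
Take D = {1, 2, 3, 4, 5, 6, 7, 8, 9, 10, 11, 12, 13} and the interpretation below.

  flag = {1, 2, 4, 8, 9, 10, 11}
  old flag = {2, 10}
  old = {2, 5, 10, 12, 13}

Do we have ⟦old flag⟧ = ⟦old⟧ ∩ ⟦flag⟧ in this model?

⟦old⟧ ∩ ⟦flag⟧ = {2, 5, 10, 12, 13} ∩ {1, 2, 4, 8, 9, 10, 11} = {2, 10}
Observed ⟦old flag⟧ = {2, 10}.
These coincide, so the modifier is intersective here.

yes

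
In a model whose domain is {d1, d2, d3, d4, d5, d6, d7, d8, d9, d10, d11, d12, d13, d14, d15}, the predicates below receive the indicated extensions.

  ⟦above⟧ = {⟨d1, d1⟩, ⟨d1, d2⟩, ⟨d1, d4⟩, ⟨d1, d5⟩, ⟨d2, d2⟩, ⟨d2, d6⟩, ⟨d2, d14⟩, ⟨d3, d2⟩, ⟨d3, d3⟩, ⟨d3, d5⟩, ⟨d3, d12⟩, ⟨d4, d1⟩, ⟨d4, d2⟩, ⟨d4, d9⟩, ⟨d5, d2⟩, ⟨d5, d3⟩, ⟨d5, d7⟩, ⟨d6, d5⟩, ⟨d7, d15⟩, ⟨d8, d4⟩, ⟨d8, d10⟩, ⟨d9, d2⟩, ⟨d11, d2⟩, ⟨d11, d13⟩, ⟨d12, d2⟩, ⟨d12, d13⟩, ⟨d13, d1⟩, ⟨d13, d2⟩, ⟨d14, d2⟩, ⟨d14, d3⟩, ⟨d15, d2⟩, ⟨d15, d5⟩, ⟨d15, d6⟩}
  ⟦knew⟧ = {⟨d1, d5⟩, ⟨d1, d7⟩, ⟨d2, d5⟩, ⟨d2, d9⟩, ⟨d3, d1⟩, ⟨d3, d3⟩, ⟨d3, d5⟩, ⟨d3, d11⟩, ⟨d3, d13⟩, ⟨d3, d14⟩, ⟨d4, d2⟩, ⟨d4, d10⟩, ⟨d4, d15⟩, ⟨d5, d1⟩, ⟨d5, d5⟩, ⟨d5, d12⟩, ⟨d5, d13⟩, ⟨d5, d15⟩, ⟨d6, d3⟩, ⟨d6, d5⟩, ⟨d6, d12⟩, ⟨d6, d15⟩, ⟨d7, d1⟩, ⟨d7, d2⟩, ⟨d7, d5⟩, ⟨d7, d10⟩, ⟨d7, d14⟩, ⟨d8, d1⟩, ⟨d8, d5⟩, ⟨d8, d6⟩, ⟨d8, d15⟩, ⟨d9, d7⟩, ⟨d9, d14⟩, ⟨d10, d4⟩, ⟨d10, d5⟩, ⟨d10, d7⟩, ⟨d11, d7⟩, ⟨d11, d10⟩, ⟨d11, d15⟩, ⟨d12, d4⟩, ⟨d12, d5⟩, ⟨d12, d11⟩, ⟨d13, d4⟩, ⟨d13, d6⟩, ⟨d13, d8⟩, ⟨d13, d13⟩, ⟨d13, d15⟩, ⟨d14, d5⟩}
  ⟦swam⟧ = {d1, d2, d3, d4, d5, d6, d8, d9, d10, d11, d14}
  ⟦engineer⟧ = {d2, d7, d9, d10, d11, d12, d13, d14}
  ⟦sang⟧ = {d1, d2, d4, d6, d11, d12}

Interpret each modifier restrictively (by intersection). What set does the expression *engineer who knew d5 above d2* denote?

⟦who knew d5⟧ = {x : ⟨x, d5⟩ ∈ ⟦knew⟧} = {d1, d2, d3, d5, d6, d7, d8, d10, d12, d14}
⟦above d2⟧ = {x : ⟨x, d2⟩ ∈ ⟦above⟧} = {d1, d2, d3, d4, d5, d9, d11, d12, d13, d14, d15}
⟦engineer⟧ = {d2, d7, d9, d10, d11, d12, d13, d14}
… ∩ ⟦who knew d5⟧ = {d2, d7, d9, d10, d11, d12, d13, d14} ∩ {d1, d2, d3, d5, d6, d7, d8, d10, d12, d14} = {d2, d7, d10, d12, d14}
… ∩ ⟦above d2⟧ = {d2, d7, d10, d12, d14} ∩ {d1, d2, d3, d4, d5, d9, d11, d12, d13, d14, d15} = {d2, d12, d14}
So ⟦engineer who knew d5 above d2⟧ = {d2, d12, d14}.

{d2, d12, d14}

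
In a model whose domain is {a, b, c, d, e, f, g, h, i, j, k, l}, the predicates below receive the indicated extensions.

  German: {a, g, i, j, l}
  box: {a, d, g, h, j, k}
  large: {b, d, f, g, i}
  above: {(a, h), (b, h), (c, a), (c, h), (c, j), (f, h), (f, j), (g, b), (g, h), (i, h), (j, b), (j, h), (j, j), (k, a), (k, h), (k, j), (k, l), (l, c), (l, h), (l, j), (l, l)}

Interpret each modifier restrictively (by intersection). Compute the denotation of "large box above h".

{g}

⟦above h⟧ = {x : ⟨x, h⟩ ∈ ⟦above⟧} = {a, b, c, f, g, i, j, k, l}
⟦box⟧ = {a, d, g, h, j, k}
… ∩ ⟦above h⟧ = {a, d, g, h, j, k} ∩ {a, b, c, f, g, i, j, k, l} = {a, g, j, k}
… ∩ ⟦large⟧ = {a, g, j, k} ∩ {b, d, f, g, i} = {g}
So ⟦large box above h⟧ = {g}.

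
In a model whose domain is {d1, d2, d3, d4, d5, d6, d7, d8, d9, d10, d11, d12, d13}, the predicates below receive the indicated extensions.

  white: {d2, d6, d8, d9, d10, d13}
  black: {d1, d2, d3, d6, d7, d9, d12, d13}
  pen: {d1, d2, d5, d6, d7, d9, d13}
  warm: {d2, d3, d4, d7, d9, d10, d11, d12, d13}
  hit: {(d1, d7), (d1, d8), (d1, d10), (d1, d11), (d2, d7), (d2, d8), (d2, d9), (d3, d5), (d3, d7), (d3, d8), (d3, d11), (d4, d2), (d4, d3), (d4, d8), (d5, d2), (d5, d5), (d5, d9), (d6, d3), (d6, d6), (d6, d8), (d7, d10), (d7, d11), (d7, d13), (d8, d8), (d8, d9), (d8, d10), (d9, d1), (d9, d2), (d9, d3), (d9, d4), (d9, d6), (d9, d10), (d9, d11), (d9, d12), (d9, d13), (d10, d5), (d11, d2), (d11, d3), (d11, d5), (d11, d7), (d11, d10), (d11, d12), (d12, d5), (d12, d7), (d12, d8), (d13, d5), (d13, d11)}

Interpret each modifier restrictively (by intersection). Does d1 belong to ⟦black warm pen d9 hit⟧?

⟦d9 hit⟧ = {x : ⟨d9, x⟩ ∈ ⟦hit⟧} = {d1, d2, d3, d4, d6, d10, d11, d12, d13}
⟦pen⟧ = {d1, d2, d5, d6, d7, d9, d13}
… ∩ ⟦d9 hit⟧ = {d1, d2, d5, d6, d7, d9, d13} ∩ {d1, d2, d3, d4, d6, d10, d11, d12, d13} = {d1, d2, d6, d13}
… ∩ ⟦black⟧ = {d1, d2, d6, d13} ∩ {d1, d2, d3, d6, d7, d9, d12, d13} = {d1, d2, d6, d13}
… ∩ ⟦warm⟧ = {d1, d2, d6, d13} ∩ {d2, d3, d4, d7, d9, d10, d11, d12, d13} = {d2, d13}
⟦black warm pen d9 hit⟧ = {d2, d13}; d1 ∉ this set.

no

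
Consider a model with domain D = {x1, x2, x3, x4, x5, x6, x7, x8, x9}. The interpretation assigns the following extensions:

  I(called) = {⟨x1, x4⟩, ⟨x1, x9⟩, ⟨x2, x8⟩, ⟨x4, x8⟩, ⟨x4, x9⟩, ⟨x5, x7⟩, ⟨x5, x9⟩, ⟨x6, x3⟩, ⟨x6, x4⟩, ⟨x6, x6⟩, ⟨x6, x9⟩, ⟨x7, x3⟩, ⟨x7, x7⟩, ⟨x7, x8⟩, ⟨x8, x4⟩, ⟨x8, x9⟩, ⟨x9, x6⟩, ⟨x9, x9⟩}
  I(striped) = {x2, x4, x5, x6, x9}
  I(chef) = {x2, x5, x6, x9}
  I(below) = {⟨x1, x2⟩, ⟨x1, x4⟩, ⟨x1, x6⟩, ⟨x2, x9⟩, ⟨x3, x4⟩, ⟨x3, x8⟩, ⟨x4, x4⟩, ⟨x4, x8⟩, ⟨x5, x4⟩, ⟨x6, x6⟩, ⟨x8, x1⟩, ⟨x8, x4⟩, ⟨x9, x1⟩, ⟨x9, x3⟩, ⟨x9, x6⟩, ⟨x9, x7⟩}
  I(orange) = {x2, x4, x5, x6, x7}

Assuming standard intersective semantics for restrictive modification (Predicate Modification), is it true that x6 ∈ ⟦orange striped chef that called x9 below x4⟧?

no

⟦that called x9⟧ = {x : ⟨x, x9⟩ ∈ ⟦called⟧} = {x1, x4, x5, x6, x8, x9}
⟦below x4⟧ = {x : ⟨x, x4⟩ ∈ ⟦below⟧} = {x1, x3, x4, x5, x8}
⟦chef⟧ = {x2, x5, x6, x9}
… ∩ ⟦that called x9⟧ = {x2, x5, x6, x9} ∩ {x1, x4, x5, x6, x8, x9} = {x5, x6, x9}
… ∩ ⟦below x4⟧ = {x5, x6, x9} ∩ {x1, x3, x4, x5, x8} = {x5}
… ∩ ⟦orange⟧ = {x5} ∩ {x2, x4, x5, x6, x7} = {x5}
… ∩ ⟦striped⟧ = {x5} ∩ {x2, x4, x5, x6, x9} = {x5}
⟦orange striped chef that called x9 below x4⟧ = {x5}; x6 ∉ this set.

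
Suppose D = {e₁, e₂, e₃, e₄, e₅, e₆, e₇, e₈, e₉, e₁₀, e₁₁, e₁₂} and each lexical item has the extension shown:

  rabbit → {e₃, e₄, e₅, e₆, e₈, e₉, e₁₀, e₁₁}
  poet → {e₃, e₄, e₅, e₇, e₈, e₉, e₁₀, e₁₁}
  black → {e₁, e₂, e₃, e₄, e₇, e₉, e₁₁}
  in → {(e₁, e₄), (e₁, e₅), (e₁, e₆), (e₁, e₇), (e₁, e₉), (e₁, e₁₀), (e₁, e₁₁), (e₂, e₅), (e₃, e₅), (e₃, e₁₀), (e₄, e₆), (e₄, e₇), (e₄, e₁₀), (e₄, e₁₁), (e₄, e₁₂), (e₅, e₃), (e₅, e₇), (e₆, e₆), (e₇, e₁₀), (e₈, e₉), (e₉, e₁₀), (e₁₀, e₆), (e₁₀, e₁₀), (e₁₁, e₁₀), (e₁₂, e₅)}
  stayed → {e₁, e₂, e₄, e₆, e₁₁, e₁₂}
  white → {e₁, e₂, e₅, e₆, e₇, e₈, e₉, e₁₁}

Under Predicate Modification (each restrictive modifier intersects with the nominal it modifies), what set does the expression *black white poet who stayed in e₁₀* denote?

{e₁₁}

⟦who stayed⟧ = ⟦stayed⟧ = {e₁, e₂, e₄, e₆, e₁₁, e₁₂}
⟦in e₁₀⟧ = {x : ⟨x, e₁₀⟩ ∈ ⟦in⟧} = {e₁, e₃, e₄, e₇, e₉, e₁₀, e₁₁}
⟦poet⟧ = {e₃, e₄, e₅, e₇, e₈, e₉, e₁₀, e₁₁}
… ∩ ⟦who stayed⟧ = {e₃, e₄, e₅, e₇, e₈, e₉, e₁₀, e₁₁} ∩ {e₁, e₂, e₄, e₆, e₁₁, e₁₂} = {e₄, e₁₁}
… ∩ ⟦in e₁₀⟧ = {e₄, e₁₁} ∩ {e₁, e₃, e₄, e₇, e₉, e₁₀, e₁₁} = {e₄, e₁₁}
… ∩ ⟦black⟧ = {e₄, e₁₁} ∩ {e₁, e₂, e₃, e₄, e₇, e₉, e₁₁} = {e₄, e₁₁}
… ∩ ⟦white⟧ = {e₄, e₁₁} ∩ {e₁, e₂, e₅, e₆, e₇, e₈, e₉, e₁₁} = {e₁₁}
So ⟦black white poet who stayed in e₁₀⟧ = {e₁₁}.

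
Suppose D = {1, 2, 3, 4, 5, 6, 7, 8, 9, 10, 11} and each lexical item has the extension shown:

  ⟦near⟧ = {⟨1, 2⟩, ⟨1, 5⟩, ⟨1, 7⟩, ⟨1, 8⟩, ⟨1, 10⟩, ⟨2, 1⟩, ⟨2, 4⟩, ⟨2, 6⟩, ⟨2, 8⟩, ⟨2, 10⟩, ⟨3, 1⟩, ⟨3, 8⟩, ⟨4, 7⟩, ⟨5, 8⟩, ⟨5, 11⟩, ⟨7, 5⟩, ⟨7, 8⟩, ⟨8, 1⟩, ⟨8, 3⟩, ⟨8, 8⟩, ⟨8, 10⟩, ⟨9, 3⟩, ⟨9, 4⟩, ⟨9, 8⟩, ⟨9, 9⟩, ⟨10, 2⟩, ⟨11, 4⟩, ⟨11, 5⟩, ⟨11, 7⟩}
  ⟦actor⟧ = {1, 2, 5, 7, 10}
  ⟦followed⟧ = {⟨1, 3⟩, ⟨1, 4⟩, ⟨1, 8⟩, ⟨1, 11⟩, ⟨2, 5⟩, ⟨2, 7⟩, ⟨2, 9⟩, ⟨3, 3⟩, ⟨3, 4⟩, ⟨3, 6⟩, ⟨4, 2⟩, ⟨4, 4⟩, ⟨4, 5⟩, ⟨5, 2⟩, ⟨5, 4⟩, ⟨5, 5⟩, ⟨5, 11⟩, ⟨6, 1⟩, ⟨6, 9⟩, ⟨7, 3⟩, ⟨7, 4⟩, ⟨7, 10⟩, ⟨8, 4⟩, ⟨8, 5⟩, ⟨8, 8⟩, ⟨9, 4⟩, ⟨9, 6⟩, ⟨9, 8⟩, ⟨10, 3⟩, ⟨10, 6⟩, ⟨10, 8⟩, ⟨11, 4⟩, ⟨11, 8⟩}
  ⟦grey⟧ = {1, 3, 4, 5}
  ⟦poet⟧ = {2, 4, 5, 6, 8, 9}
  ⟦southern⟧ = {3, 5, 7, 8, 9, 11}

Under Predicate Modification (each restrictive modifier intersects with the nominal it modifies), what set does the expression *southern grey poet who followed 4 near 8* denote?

{5}

⟦who followed 4⟧ = {x : ⟨x, 4⟩ ∈ ⟦followed⟧} = {1, 3, 4, 5, 7, 8, 9, 11}
⟦near 8⟧ = {x : ⟨x, 8⟩ ∈ ⟦near⟧} = {1, 2, 3, 5, 7, 8, 9}
⟦poet⟧ = {2, 4, 5, 6, 8, 9}
… ∩ ⟦who followed 4⟧ = {2, 4, 5, 6, 8, 9} ∩ {1, 3, 4, 5, 7, 8, 9, 11} = {4, 5, 8, 9}
… ∩ ⟦near 8⟧ = {4, 5, 8, 9} ∩ {1, 2, 3, 5, 7, 8, 9} = {5, 8, 9}
… ∩ ⟦southern⟧ = {5, 8, 9} ∩ {3, 5, 7, 8, 9, 11} = {5, 8, 9}
… ∩ ⟦grey⟧ = {5, 8, 9} ∩ {1, 3, 4, 5} = {5}
So ⟦southern grey poet who followed 4 near 8⟧ = {5}.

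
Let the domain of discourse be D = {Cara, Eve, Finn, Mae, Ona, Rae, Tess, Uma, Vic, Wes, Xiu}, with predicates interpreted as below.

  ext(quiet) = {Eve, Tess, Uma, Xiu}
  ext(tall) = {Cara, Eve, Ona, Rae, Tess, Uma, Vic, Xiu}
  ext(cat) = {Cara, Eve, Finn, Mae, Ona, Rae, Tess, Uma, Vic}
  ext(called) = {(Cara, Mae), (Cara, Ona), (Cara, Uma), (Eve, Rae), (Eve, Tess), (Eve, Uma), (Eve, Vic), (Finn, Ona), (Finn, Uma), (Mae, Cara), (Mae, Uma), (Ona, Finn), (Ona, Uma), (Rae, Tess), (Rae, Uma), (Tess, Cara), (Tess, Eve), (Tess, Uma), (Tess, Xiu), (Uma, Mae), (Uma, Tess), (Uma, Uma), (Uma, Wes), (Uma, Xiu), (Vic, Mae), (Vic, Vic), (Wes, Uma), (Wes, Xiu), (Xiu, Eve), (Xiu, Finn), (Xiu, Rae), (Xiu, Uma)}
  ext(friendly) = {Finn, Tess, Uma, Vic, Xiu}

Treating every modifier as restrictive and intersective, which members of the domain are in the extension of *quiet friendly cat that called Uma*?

{Tess, Uma}

⟦that called Uma⟧ = {x : ⟨x, Uma⟩ ∈ ⟦called⟧} = {Cara, Eve, Finn, Mae, Ona, Rae, Tess, Uma, Wes, Xiu}
⟦cat⟧ = {Cara, Eve, Finn, Mae, Ona, Rae, Tess, Uma, Vic}
… ∩ ⟦that called Uma⟧ = {Cara, Eve, Finn, Mae, Ona, Rae, Tess, Uma, Vic} ∩ {Cara, Eve, Finn, Mae, Ona, Rae, Tess, Uma, Wes, Xiu} = {Cara, Eve, Finn, Mae, Ona, Rae, Tess, Uma}
… ∩ ⟦quiet⟧ = {Cara, Eve, Finn, Mae, Ona, Rae, Tess, Uma} ∩ {Eve, Tess, Uma, Xiu} = {Eve, Tess, Uma}
… ∩ ⟦friendly⟧ = {Eve, Tess, Uma} ∩ {Finn, Tess, Uma, Vic, Xiu} = {Tess, Uma}
So ⟦quiet friendly cat that called Uma⟧ = {Tess, Uma}.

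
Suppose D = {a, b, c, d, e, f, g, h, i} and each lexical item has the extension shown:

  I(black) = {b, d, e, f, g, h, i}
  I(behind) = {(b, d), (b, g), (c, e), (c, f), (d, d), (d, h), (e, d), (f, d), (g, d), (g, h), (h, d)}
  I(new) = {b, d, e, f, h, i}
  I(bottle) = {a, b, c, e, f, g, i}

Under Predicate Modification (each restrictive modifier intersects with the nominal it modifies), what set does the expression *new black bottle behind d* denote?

⟦behind d⟧ = {x : ⟨x, d⟩ ∈ ⟦behind⟧} = {b, d, e, f, g, h}
⟦bottle⟧ = {a, b, c, e, f, g, i}
… ∩ ⟦behind d⟧ = {a, b, c, e, f, g, i} ∩ {b, d, e, f, g, h} = {b, e, f, g}
… ∩ ⟦new⟧ = {b, e, f, g} ∩ {b, d, e, f, h, i} = {b, e, f}
… ∩ ⟦black⟧ = {b, e, f} ∩ {b, d, e, f, g, h, i} = {b, e, f}
So ⟦new black bottle behind d⟧ = {b, e, f}.

{b, e, f}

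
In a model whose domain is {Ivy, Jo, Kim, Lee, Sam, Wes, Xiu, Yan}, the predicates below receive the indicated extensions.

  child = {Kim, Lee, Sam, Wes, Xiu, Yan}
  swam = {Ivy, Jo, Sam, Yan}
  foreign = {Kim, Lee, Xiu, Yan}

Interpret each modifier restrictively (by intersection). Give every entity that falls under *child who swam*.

{Sam, Yan}

⟦who swam⟧ = ⟦swam⟧ = {Ivy, Jo, Sam, Yan}
⟦child⟧ = {Kim, Lee, Sam, Wes, Xiu, Yan}
… ∩ ⟦who swam⟧ = {Kim, Lee, Sam, Wes, Xiu, Yan} ∩ {Ivy, Jo, Sam, Yan} = {Sam, Yan}
So ⟦child who swam⟧ = {Sam, Yan}.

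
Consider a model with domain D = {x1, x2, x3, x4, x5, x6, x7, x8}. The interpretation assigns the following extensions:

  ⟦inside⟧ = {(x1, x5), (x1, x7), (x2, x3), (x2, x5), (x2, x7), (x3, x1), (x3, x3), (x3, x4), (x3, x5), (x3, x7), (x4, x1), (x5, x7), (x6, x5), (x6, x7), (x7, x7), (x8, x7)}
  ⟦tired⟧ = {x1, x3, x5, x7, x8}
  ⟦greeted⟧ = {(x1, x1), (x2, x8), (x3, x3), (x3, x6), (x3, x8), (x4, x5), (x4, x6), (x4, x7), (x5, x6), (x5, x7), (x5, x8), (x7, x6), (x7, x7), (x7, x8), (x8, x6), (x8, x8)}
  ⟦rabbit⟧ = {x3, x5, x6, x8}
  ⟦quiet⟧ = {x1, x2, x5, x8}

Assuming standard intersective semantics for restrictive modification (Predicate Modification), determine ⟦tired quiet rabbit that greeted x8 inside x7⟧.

⟦that greeted x8⟧ = {x : ⟨x, x8⟩ ∈ ⟦greeted⟧} = {x2, x3, x5, x7, x8}
⟦inside x7⟧ = {x : ⟨x, x7⟩ ∈ ⟦inside⟧} = {x1, x2, x3, x5, x6, x7, x8}
⟦rabbit⟧ = {x3, x5, x6, x8}
… ∩ ⟦that greeted x8⟧ = {x3, x5, x6, x8} ∩ {x2, x3, x5, x7, x8} = {x3, x5, x8}
… ∩ ⟦inside x7⟧ = {x3, x5, x8} ∩ {x1, x2, x3, x5, x6, x7, x8} = {x3, x5, x8}
… ∩ ⟦tired⟧ = {x3, x5, x8} ∩ {x1, x3, x5, x7, x8} = {x3, x5, x8}
… ∩ ⟦quiet⟧ = {x3, x5, x8} ∩ {x1, x2, x5, x8} = {x5, x8}
So ⟦tired quiet rabbit that greeted x8 inside x7⟧ = {x5, x8}.

{x5, x8}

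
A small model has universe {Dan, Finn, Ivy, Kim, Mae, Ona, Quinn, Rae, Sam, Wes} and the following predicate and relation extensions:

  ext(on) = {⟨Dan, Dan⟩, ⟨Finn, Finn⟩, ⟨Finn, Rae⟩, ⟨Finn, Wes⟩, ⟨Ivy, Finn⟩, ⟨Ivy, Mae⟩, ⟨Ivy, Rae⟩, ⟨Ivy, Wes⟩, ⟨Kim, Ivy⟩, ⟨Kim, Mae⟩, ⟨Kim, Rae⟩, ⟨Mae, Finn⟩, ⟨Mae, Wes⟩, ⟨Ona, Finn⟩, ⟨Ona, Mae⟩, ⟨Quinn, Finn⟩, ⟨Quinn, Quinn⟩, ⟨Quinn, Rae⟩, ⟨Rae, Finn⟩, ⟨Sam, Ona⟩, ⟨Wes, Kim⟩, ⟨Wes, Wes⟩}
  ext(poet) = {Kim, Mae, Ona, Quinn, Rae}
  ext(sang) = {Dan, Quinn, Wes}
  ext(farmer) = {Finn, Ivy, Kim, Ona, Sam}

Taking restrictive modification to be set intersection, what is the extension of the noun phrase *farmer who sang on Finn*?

⟦who sang⟧ = ⟦sang⟧ = {Dan, Quinn, Wes}
⟦on Finn⟧ = {x : ⟨x, Finn⟩ ∈ ⟦on⟧} = {Finn, Ivy, Mae, Ona, Quinn, Rae}
⟦farmer⟧ = {Finn, Ivy, Kim, Ona, Sam}
… ∩ ⟦who sang⟧ = {Finn, Ivy, Kim, Ona, Sam} ∩ {Dan, Quinn, Wes} = ∅
… ∩ ⟦on Finn⟧ = ∅ ∩ {Finn, Ivy, Mae, Ona, Quinn, Rae} = ∅
So ⟦farmer who sang on Finn⟧ = {}.

{}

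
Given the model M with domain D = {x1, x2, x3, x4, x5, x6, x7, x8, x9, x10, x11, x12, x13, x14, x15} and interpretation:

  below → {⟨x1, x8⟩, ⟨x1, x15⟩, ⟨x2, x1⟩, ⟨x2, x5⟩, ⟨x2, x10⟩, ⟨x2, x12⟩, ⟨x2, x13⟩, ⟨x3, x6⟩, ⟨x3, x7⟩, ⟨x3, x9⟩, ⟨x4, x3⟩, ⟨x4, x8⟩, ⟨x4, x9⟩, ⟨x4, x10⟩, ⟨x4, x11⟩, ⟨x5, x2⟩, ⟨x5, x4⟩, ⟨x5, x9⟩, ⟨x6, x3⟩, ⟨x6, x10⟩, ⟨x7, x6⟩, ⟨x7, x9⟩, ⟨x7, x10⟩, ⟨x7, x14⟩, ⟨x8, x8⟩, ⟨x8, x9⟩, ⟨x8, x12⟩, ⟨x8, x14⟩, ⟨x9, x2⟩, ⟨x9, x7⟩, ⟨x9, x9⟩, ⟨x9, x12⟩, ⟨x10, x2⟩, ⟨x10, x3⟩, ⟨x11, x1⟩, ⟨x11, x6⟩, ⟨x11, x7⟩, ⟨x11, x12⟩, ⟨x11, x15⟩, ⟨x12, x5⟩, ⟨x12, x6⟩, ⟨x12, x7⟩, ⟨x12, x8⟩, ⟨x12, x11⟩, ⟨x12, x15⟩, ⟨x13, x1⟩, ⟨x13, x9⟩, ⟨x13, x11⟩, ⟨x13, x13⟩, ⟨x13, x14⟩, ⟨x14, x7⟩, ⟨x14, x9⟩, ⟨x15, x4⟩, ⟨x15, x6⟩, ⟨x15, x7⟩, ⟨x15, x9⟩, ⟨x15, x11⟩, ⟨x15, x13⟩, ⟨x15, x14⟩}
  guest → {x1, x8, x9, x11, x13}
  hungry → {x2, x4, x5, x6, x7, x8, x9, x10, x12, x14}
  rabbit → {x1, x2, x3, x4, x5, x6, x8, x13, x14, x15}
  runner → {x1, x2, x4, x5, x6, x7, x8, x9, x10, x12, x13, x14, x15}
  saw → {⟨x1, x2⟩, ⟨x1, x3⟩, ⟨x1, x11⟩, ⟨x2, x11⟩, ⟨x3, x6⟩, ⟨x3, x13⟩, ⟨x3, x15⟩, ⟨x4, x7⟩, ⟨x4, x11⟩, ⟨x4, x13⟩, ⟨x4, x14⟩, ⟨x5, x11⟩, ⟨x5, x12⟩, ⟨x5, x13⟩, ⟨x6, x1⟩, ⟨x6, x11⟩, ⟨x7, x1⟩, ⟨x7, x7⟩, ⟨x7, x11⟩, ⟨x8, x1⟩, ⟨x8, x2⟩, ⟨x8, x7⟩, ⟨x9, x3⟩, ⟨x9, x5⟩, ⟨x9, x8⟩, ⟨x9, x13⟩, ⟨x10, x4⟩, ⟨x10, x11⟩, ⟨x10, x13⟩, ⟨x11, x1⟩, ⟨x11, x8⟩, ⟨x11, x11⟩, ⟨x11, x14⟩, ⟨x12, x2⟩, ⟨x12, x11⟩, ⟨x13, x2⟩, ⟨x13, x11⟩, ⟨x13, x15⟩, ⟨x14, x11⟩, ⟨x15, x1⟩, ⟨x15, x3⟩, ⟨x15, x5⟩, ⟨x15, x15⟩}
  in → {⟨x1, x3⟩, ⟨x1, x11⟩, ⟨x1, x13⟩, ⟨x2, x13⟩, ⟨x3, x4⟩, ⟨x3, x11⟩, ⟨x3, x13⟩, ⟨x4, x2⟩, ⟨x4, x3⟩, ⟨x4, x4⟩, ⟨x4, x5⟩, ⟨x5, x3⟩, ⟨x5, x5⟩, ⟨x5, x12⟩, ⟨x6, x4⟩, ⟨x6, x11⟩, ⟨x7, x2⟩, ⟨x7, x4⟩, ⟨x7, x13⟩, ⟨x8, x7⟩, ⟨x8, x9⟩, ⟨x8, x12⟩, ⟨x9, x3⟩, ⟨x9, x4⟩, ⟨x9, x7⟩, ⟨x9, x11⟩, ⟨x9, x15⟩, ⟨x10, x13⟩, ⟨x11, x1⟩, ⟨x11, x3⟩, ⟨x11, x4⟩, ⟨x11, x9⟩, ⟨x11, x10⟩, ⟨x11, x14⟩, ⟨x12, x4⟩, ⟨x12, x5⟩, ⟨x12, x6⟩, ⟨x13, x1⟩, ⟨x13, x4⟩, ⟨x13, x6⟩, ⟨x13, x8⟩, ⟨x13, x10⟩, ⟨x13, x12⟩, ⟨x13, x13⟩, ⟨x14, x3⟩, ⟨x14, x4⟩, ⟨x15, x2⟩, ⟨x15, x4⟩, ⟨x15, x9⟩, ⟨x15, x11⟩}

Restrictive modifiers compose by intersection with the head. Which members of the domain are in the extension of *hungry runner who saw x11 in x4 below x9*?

{x4, x7, x14}

⟦who saw x11⟧ = {x : ⟨x, x11⟩ ∈ ⟦saw⟧} = {x1, x2, x4, x5, x6, x7, x10, x11, x12, x13, x14}
⟦in x4⟧ = {x : ⟨x, x4⟩ ∈ ⟦in⟧} = {x3, x4, x6, x7, x9, x11, x12, x13, x14, x15}
⟦below x9⟧ = {x : ⟨x, x9⟩ ∈ ⟦below⟧} = {x3, x4, x5, x7, x8, x9, x13, x14, x15}
⟦runner⟧ = {x1, x2, x4, x5, x6, x7, x8, x9, x10, x12, x13, x14, x15}
… ∩ ⟦who saw x11⟧ = {x1, x2, x4, x5, x6, x7, x8, x9, x10, x12, x13, x14, x15} ∩ {x1, x2, x4, x5, x6, x7, x10, x11, x12, x13, x14} = {x1, x2, x4, x5, x6, x7, x10, x12, x13, x14}
… ∩ ⟦in x4⟧ = {x1, x2, x4, x5, x6, x7, x10, x12, x13, x14} ∩ {x3, x4, x6, x7, x9, x11, x12, x13, x14, x15} = {x4, x6, x7, x12, x13, x14}
… ∩ ⟦below x9⟧ = {x4, x6, x7, x12, x13, x14} ∩ {x3, x4, x5, x7, x8, x9, x13, x14, x15} = {x4, x7, x13, x14}
… ∩ ⟦hungry⟧ = {x4, x7, x13, x14} ∩ {x2, x4, x5, x6, x7, x8, x9, x10, x12, x14} = {x4, x7, x14}
So ⟦hungry runner who saw x11 in x4 below x9⟧ = {x4, x7, x14}.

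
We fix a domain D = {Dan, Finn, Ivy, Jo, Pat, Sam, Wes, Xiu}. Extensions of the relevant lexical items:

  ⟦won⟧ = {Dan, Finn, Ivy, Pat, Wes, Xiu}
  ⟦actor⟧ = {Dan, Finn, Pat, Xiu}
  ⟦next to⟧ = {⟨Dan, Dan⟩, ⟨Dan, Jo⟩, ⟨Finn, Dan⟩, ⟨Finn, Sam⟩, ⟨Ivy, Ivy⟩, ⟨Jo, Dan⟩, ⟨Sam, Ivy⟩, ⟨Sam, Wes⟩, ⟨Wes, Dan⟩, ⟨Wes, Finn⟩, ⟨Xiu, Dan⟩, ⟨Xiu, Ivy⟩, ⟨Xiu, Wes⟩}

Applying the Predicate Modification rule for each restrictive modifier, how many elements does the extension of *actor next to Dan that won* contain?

3

⟦next to Dan⟧ = {x : ⟨x, Dan⟩ ∈ ⟦next to⟧} = {Dan, Finn, Jo, Wes, Xiu}
⟦that won⟧ = ⟦won⟧ = {Dan, Finn, Ivy, Pat, Wes, Xiu}
⟦actor⟧ = {Dan, Finn, Pat, Xiu}
… ∩ ⟦next to Dan⟧ = {Dan, Finn, Pat, Xiu} ∩ {Dan, Finn, Jo, Wes, Xiu} = {Dan, Finn, Xiu}
… ∩ ⟦that won⟧ = {Dan, Finn, Xiu} ∩ {Dan, Finn, Ivy, Pat, Wes, Xiu} = {Dan, Finn, Xiu}
⟦actor next to Dan that won⟧ = {Dan, Finn, Xiu}, so the cardinality is 3.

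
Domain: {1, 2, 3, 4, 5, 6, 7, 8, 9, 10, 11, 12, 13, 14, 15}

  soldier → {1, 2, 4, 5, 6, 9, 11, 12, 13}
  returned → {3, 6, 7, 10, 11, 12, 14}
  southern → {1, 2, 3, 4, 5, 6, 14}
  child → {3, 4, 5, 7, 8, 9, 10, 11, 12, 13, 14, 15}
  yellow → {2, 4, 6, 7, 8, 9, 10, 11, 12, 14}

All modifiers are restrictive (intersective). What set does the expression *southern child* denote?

{3, 4, 5, 14}

⟦child⟧ = {3, 4, 5, 7, 8, 9, 10, 11, 12, 13, 14, 15}
… ∩ ⟦southern⟧ = {3, 4, 5, 7, 8, 9, 10, 11, 12, 13, 14, 15} ∩ {1, 2, 3, 4, 5, 6, 14} = {3, 4, 5, 14}
So ⟦southern child⟧ = {3, 4, 5, 14}.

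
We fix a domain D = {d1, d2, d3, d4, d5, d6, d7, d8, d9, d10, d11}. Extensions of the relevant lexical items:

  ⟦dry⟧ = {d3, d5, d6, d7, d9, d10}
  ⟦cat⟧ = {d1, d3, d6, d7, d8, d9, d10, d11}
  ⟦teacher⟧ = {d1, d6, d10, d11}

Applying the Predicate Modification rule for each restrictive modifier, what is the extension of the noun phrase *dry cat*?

{d3, d6, d7, d9, d10}

⟦cat⟧ = {d1, d3, d6, d7, d8, d9, d10, d11}
… ∩ ⟦dry⟧ = {d1, d3, d6, d7, d8, d9, d10, d11} ∩ {d3, d5, d6, d7, d9, d10} = {d3, d6, d7, d9, d10}
So ⟦dry cat⟧ = {d3, d6, d7, d9, d10}.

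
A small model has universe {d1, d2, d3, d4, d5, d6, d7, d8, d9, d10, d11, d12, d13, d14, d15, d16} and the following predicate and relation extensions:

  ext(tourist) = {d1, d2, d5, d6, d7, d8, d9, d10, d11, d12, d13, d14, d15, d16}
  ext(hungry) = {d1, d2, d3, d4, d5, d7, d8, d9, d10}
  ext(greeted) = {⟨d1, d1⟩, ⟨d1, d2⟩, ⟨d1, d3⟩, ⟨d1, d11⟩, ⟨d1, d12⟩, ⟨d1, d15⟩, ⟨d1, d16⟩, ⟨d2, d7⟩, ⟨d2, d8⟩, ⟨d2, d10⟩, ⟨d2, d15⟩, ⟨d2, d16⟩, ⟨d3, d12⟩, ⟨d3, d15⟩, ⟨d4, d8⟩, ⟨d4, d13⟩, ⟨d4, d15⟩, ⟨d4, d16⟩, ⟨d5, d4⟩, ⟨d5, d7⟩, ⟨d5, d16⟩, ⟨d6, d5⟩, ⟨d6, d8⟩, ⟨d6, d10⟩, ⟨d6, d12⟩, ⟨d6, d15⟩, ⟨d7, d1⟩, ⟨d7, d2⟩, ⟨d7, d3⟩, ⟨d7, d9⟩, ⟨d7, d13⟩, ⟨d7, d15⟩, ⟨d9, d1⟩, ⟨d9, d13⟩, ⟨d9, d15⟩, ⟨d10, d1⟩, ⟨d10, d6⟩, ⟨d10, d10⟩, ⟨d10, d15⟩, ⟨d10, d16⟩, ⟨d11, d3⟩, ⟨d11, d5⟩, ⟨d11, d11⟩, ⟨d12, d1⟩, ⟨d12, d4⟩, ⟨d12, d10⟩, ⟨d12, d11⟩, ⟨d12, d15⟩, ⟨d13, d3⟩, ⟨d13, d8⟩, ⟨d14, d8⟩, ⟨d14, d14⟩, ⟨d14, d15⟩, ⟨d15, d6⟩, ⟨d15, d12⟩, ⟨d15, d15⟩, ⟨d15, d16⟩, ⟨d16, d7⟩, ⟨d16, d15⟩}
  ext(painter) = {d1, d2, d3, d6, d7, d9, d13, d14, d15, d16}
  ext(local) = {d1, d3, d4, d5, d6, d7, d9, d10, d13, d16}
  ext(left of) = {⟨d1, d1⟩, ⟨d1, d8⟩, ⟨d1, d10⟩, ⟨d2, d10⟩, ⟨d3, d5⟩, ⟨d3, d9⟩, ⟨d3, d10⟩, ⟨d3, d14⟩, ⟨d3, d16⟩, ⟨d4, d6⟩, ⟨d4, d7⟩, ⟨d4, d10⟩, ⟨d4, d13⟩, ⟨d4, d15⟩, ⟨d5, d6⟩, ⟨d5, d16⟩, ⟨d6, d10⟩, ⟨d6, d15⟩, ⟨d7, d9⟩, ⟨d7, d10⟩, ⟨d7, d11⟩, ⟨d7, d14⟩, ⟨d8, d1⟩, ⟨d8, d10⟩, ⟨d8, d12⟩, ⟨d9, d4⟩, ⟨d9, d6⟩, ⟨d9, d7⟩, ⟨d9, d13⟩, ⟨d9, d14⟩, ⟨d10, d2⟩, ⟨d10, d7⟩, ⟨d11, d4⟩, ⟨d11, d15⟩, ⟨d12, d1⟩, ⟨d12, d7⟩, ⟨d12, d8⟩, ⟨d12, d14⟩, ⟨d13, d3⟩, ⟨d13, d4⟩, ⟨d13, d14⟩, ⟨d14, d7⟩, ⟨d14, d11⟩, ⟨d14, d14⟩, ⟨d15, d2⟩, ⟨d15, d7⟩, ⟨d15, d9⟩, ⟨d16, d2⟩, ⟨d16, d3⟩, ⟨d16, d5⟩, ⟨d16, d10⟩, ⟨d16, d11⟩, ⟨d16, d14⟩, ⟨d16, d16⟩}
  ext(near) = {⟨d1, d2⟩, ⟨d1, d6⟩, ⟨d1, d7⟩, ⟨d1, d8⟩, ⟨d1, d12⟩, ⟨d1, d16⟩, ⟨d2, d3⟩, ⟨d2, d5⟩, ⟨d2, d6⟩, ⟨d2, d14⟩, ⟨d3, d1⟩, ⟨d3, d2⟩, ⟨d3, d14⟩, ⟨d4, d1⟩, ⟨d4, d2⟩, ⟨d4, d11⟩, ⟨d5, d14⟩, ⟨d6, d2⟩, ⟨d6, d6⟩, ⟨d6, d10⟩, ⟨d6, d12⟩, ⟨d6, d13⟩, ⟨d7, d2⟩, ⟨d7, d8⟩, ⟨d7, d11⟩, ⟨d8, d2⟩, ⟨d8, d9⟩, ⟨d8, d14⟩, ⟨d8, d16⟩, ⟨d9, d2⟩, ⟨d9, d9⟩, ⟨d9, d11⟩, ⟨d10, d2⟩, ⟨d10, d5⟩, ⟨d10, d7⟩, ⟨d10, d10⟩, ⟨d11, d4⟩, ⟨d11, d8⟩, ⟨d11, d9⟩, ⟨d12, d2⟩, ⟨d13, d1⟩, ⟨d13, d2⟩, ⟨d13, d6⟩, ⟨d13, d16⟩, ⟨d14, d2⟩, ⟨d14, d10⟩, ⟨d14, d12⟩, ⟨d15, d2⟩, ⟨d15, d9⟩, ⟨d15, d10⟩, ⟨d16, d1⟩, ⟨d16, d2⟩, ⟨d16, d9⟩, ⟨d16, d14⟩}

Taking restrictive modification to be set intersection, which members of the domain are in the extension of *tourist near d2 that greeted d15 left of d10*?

{d1, d6, d7, d16}

⟦near d2⟧ = {x : ⟨x, d2⟩ ∈ ⟦near⟧} = {d1, d3, d4, d6, d7, d8, d9, d10, d12, d13, d14, d15, d16}
⟦that greeted d15⟧ = {x : ⟨x, d15⟩ ∈ ⟦greeted⟧} = {d1, d2, d3, d4, d6, d7, d9, d10, d12, d14, d15, d16}
⟦left of d10⟧ = {x : ⟨x, d10⟩ ∈ ⟦left of⟧} = {d1, d2, d3, d4, d6, d7, d8, d16}
⟦tourist⟧ = {d1, d2, d5, d6, d7, d8, d9, d10, d11, d12, d13, d14, d15, d16}
… ∩ ⟦near d2⟧ = {d1, d2, d5, d6, d7, d8, d9, d10, d11, d12, d13, d14, d15, d16} ∩ {d1, d3, d4, d6, d7, d8, d9, d10, d12, d13, d14, d15, d16} = {d1, d6, d7, d8, d9, d10, d12, d13, d14, d15, d16}
… ∩ ⟦that greeted d15⟧ = {d1, d6, d7, d8, d9, d10, d12, d13, d14, d15, d16} ∩ {d1, d2, d3, d4, d6, d7, d9, d10, d12, d14, d15, d16} = {d1, d6, d7, d9, d10, d12, d14, d15, d16}
… ∩ ⟦left of d10⟧ = {d1, d6, d7, d9, d10, d12, d14, d15, d16} ∩ {d1, d2, d3, d4, d6, d7, d8, d16} = {d1, d6, d7, d16}
So ⟦tourist near d2 that greeted d15 left of d10⟧ = {d1, d6, d7, d16}.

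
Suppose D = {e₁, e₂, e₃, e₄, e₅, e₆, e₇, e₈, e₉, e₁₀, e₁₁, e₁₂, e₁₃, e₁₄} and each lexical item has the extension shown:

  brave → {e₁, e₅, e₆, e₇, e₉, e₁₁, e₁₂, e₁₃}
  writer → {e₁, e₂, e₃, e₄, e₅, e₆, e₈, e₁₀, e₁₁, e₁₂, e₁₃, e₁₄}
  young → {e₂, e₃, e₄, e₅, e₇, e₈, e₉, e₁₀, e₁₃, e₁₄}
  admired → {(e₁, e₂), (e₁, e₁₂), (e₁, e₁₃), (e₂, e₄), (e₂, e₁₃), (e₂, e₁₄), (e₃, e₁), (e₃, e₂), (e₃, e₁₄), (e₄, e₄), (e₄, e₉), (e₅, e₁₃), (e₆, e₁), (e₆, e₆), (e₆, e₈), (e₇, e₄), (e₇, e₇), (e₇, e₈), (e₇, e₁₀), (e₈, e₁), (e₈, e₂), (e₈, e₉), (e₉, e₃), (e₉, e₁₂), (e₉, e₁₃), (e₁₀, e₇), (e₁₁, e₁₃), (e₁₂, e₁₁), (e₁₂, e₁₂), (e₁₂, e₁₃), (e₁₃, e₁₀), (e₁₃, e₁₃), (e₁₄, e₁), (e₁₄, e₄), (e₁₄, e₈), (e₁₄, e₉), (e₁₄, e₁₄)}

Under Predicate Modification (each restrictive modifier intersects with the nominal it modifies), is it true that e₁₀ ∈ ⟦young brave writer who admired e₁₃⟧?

⟦who admired e₁₃⟧ = {x : ⟨x, e₁₃⟩ ∈ ⟦admired⟧} = {e₁, e₂, e₅, e₉, e₁₁, e₁₂, e₁₃}
⟦writer⟧ = {e₁, e₂, e₃, e₄, e₅, e₆, e₈, e₁₀, e₁₁, e₁₂, e₁₃, e₁₄}
… ∩ ⟦who admired e₁₃⟧ = {e₁, e₂, e₃, e₄, e₅, e₆, e₈, e₁₀, e₁₁, e₁₂, e₁₃, e₁₄} ∩ {e₁, e₂, e₅, e₉, e₁₁, e₁₂, e₁₃} = {e₁, e₂, e₅, e₁₁, e₁₂, e₁₃}
… ∩ ⟦young⟧ = {e₁, e₂, e₅, e₁₁, e₁₂, e₁₃} ∩ {e₂, e₃, e₄, e₅, e₇, e₈, e₉, e₁₀, e₁₃, e₁₄} = {e₂, e₅, e₁₃}
… ∩ ⟦brave⟧ = {e₂, e₅, e₁₃} ∩ {e₁, e₅, e₆, e₇, e₉, e₁₁, e₁₂, e₁₃} = {e₅, e₁₃}
⟦young brave writer who admired e₁₃⟧ = {e₅, e₁₃}; e₁₀ ∉ this set.

no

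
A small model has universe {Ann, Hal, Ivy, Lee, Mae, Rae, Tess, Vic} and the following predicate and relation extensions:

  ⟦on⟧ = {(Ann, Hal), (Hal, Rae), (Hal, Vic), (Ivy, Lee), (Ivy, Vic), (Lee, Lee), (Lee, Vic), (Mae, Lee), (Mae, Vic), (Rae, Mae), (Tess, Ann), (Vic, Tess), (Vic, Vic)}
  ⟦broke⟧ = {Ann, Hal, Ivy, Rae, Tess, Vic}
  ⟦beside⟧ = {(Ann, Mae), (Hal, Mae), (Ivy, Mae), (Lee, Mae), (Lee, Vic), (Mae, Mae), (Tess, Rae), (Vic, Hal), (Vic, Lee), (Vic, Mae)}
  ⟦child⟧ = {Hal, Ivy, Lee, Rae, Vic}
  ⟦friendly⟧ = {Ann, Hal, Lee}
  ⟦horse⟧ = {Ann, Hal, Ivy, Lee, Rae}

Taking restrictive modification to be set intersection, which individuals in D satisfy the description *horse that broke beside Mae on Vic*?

⟦that broke⟧ = ⟦broke⟧ = {Ann, Hal, Ivy, Rae, Tess, Vic}
⟦beside Mae⟧ = {x : ⟨x, Mae⟩ ∈ ⟦beside⟧} = {Ann, Hal, Ivy, Lee, Mae, Vic}
⟦on Vic⟧ = {x : ⟨x, Vic⟩ ∈ ⟦on⟧} = {Hal, Ivy, Lee, Mae, Vic}
⟦horse⟧ = {Ann, Hal, Ivy, Lee, Rae}
… ∩ ⟦that broke⟧ = {Ann, Hal, Ivy, Lee, Rae} ∩ {Ann, Hal, Ivy, Rae, Tess, Vic} = {Ann, Hal, Ivy, Rae}
… ∩ ⟦beside Mae⟧ = {Ann, Hal, Ivy, Rae} ∩ {Ann, Hal, Ivy, Lee, Mae, Vic} = {Ann, Hal, Ivy}
… ∩ ⟦on Vic⟧ = {Ann, Hal, Ivy} ∩ {Hal, Ivy, Lee, Mae, Vic} = {Hal, Ivy}
So ⟦horse that broke beside Mae on Vic⟧ = {Hal, Ivy}.

{Hal, Ivy}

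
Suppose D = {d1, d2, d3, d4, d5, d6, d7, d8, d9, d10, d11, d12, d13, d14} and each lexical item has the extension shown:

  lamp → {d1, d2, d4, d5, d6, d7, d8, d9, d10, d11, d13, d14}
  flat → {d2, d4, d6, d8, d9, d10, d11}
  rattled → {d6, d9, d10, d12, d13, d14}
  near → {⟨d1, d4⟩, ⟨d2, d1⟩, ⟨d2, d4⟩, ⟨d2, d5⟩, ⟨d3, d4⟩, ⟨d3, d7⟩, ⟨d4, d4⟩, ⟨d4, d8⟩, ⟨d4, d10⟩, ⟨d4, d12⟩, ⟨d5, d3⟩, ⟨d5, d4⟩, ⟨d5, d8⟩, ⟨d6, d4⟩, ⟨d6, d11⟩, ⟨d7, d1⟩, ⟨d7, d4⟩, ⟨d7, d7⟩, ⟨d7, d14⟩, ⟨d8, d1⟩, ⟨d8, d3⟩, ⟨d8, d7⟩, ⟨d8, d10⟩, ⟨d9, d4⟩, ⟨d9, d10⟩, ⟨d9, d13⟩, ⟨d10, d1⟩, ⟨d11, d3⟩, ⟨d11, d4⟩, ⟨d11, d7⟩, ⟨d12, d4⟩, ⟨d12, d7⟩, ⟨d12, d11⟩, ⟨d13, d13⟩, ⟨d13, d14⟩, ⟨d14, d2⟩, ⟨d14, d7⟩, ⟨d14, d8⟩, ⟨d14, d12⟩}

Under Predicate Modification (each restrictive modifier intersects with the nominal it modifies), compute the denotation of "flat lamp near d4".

⟦near d4⟧ = {x : ⟨x, d4⟩ ∈ ⟦near⟧} = {d1, d2, d3, d4, d5, d6, d7, d9, d11, d12}
⟦lamp⟧ = {d1, d2, d4, d5, d6, d7, d8, d9, d10, d11, d13, d14}
… ∩ ⟦near d4⟧ = {d1, d2, d4, d5, d6, d7, d8, d9, d10, d11, d13, d14} ∩ {d1, d2, d3, d4, d5, d6, d7, d9, d11, d12} = {d1, d2, d4, d5, d6, d7, d9, d11}
… ∩ ⟦flat⟧ = {d1, d2, d4, d5, d6, d7, d9, d11} ∩ {d2, d4, d6, d8, d9, d10, d11} = {d2, d4, d6, d9, d11}
So ⟦flat lamp near d4⟧ = {d2, d4, d6, d9, d11}.

{d2, d4, d6, d9, d11}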